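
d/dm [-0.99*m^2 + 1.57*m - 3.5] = 1.57 - 1.98*m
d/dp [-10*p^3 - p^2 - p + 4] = -30*p^2 - 2*p - 1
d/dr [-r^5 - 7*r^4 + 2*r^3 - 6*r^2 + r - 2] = -5*r^4 - 28*r^3 + 6*r^2 - 12*r + 1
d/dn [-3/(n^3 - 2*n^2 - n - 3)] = 3*(3*n^2 - 4*n - 1)/(-n^3 + 2*n^2 + n + 3)^2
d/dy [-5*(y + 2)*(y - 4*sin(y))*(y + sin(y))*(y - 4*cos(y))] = -5*(y + 2)*(y - 4*sin(y))*(y + sin(y))*(4*sin(y) + 1) - 5*(y + 2)*(y - 4*sin(y))*(y - 4*cos(y))*(cos(y) + 1) + 5*(y + 2)*(y + sin(y))*(y - 4*cos(y))*(4*cos(y) - 1) - 5*(y - 4*sin(y))*(y + sin(y))*(y - 4*cos(y))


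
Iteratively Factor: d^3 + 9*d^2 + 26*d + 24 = (d + 4)*(d^2 + 5*d + 6) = (d + 2)*(d + 4)*(d + 3)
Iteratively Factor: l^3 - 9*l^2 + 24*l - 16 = (l - 4)*(l^2 - 5*l + 4) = (l - 4)^2*(l - 1)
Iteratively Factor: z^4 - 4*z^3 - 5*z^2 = (z)*(z^3 - 4*z^2 - 5*z) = z^2*(z^2 - 4*z - 5) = z^2*(z + 1)*(z - 5)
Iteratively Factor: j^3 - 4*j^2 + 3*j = (j - 1)*(j^2 - 3*j) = j*(j - 1)*(j - 3)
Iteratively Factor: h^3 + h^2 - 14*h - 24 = (h + 2)*(h^2 - h - 12) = (h - 4)*(h + 2)*(h + 3)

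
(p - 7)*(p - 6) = p^2 - 13*p + 42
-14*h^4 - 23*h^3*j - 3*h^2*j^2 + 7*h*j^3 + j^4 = (-2*h + j)*(h + j)^2*(7*h + j)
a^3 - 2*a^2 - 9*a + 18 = (a - 3)*(a - 2)*(a + 3)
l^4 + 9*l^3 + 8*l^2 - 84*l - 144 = (l - 3)*(l + 2)*(l + 4)*(l + 6)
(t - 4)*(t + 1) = t^2 - 3*t - 4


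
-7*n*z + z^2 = z*(-7*n + z)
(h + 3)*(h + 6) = h^2 + 9*h + 18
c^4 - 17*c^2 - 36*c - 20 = (c - 5)*(c + 1)*(c + 2)^2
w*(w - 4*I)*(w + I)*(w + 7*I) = w^4 + 4*I*w^3 + 25*w^2 + 28*I*w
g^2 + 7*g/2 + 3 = (g + 3/2)*(g + 2)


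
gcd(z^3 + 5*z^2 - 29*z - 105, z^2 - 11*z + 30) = z - 5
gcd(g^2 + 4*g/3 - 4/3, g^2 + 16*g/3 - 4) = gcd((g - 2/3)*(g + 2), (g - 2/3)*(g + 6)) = g - 2/3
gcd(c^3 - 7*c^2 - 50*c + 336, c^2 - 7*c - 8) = c - 8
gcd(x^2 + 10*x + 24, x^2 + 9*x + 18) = x + 6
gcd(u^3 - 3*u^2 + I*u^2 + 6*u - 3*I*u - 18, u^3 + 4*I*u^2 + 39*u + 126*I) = u + 3*I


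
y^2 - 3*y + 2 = (y - 2)*(y - 1)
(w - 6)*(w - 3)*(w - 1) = w^3 - 10*w^2 + 27*w - 18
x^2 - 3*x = x*(x - 3)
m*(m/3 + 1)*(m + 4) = m^3/3 + 7*m^2/3 + 4*m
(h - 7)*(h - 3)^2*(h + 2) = h^4 - 11*h^3 + 25*h^2 + 39*h - 126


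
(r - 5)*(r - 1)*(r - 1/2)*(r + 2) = r^4 - 9*r^3/2 - 5*r^2 + 27*r/2 - 5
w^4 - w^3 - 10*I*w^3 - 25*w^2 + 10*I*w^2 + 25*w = w*(w - 1)*(w - 5*I)^2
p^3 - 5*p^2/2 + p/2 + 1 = (p - 2)*(p - 1)*(p + 1/2)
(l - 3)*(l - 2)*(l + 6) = l^3 + l^2 - 24*l + 36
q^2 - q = q*(q - 1)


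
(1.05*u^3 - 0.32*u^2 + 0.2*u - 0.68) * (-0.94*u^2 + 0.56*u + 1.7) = -0.987*u^5 + 0.8888*u^4 + 1.4178*u^3 + 0.2072*u^2 - 0.0408000000000001*u - 1.156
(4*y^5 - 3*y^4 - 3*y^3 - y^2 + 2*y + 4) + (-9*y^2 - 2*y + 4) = 4*y^5 - 3*y^4 - 3*y^3 - 10*y^2 + 8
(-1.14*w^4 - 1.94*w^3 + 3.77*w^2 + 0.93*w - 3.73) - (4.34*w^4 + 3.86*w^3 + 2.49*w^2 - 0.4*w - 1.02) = -5.48*w^4 - 5.8*w^3 + 1.28*w^2 + 1.33*w - 2.71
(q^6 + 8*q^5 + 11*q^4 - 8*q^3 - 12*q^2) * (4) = 4*q^6 + 32*q^5 + 44*q^4 - 32*q^3 - 48*q^2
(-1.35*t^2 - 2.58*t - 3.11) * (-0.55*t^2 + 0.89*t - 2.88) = 0.7425*t^4 + 0.2175*t^3 + 3.3023*t^2 + 4.6625*t + 8.9568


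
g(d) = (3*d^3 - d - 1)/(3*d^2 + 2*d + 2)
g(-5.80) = -6.36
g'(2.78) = 1.03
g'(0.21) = 0.36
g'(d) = (-6*d - 2)*(3*d^3 - d - 1)/(3*d^2 + 2*d + 2)^2 + (9*d^2 - 1)/(3*d^2 + 2*d + 2) = 3*d*(3*d^3 + 4*d^2 + 7*d + 2)/(9*d^4 + 12*d^3 + 16*d^2 + 8*d + 4)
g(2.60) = 1.79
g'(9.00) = 1.01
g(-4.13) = -4.64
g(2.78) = 1.97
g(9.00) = 8.28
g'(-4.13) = 1.04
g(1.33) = 0.47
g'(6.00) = 1.01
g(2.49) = 1.67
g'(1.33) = 1.02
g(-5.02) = -5.56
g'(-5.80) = 1.02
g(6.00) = 5.25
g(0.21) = -0.46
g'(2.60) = 1.03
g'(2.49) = 1.03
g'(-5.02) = 1.03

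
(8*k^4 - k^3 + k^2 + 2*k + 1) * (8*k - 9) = 64*k^5 - 80*k^4 + 17*k^3 + 7*k^2 - 10*k - 9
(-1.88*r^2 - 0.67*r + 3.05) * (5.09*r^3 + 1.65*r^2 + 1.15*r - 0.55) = -9.5692*r^5 - 6.5123*r^4 + 12.257*r^3 + 5.296*r^2 + 3.876*r - 1.6775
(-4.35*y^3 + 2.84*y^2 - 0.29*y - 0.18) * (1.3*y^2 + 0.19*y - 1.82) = -5.655*y^5 + 2.8655*y^4 + 8.0796*y^3 - 5.4579*y^2 + 0.4936*y + 0.3276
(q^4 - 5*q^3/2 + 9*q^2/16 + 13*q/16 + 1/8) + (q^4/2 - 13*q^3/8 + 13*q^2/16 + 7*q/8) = 3*q^4/2 - 33*q^3/8 + 11*q^2/8 + 27*q/16 + 1/8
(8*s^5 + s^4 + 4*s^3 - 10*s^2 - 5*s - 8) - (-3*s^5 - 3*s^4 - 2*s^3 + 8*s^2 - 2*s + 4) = 11*s^5 + 4*s^4 + 6*s^3 - 18*s^2 - 3*s - 12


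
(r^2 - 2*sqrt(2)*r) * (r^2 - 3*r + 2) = r^4 - 3*r^3 - 2*sqrt(2)*r^3 + 2*r^2 + 6*sqrt(2)*r^2 - 4*sqrt(2)*r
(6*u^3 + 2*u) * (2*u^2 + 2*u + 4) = 12*u^5 + 12*u^4 + 28*u^3 + 4*u^2 + 8*u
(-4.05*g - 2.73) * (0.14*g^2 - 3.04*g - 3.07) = -0.567*g^3 + 11.9298*g^2 + 20.7327*g + 8.3811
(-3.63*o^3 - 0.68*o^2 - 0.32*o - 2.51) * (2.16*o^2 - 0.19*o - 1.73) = -7.8408*o^5 - 0.7791*o^4 + 5.7179*o^3 - 4.1844*o^2 + 1.0305*o + 4.3423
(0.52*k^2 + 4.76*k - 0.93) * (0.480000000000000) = 0.2496*k^2 + 2.2848*k - 0.4464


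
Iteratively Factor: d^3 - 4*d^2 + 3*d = (d)*(d^2 - 4*d + 3) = d*(d - 1)*(d - 3)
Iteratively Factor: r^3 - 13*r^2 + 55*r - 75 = (r - 5)*(r^2 - 8*r + 15) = (r - 5)^2*(r - 3)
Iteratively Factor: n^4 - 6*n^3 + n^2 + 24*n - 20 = (n - 2)*(n^3 - 4*n^2 - 7*n + 10) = (n - 2)*(n - 1)*(n^2 - 3*n - 10) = (n - 2)*(n - 1)*(n + 2)*(n - 5)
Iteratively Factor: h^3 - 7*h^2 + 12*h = (h - 4)*(h^2 - 3*h) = h*(h - 4)*(h - 3)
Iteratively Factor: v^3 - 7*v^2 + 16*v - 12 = (v - 3)*(v^2 - 4*v + 4) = (v - 3)*(v - 2)*(v - 2)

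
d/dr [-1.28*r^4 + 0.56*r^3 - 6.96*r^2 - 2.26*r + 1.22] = -5.12*r^3 + 1.68*r^2 - 13.92*r - 2.26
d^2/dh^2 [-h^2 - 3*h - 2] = -2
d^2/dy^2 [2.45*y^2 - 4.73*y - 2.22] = 4.90000000000000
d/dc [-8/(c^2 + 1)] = 16*c/(c^2 + 1)^2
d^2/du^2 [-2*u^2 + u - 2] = -4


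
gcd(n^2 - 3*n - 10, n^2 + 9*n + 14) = n + 2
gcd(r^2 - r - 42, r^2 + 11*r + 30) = r + 6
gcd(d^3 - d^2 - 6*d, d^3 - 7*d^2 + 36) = d^2 - d - 6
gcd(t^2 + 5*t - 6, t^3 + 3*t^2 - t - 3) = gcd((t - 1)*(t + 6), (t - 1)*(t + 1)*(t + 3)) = t - 1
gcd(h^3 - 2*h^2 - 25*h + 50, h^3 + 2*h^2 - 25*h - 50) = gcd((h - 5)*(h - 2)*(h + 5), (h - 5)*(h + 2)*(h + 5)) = h^2 - 25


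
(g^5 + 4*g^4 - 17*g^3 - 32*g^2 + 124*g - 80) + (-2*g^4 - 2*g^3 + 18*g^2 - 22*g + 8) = g^5 + 2*g^4 - 19*g^3 - 14*g^2 + 102*g - 72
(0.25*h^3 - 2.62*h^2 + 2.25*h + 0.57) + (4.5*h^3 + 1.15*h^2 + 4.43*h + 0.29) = 4.75*h^3 - 1.47*h^2 + 6.68*h + 0.86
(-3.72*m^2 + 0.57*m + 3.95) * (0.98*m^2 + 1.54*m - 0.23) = -3.6456*m^4 - 5.1702*m^3 + 5.6044*m^2 + 5.9519*m - 0.9085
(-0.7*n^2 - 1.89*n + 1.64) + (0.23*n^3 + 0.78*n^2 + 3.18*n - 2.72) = 0.23*n^3 + 0.0800000000000001*n^2 + 1.29*n - 1.08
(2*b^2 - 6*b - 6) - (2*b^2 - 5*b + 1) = -b - 7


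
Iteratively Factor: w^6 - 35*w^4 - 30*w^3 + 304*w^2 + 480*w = (w + 4)*(w^5 - 4*w^4 - 19*w^3 + 46*w^2 + 120*w) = (w - 5)*(w + 4)*(w^4 + w^3 - 14*w^2 - 24*w) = (w - 5)*(w - 4)*(w + 4)*(w^3 + 5*w^2 + 6*w) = (w - 5)*(w - 4)*(w + 2)*(w + 4)*(w^2 + 3*w) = w*(w - 5)*(w - 4)*(w + 2)*(w + 4)*(w + 3)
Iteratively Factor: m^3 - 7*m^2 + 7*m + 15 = (m - 5)*(m^2 - 2*m - 3) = (m - 5)*(m + 1)*(m - 3)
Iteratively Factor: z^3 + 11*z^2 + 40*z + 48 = (z + 4)*(z^2 + 7*z + 12) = (z + 3)*(z + 4)*(z + 4)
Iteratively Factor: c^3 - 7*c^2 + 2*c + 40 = (c - 4)*(c^2 - 3*c - 10) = (c - 5)*(c - 4)*(c + 2)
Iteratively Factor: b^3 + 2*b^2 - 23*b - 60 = (b + 4)*(b^2 - 2*b - 15) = (b - 5)*(b + 4)*(b + 3)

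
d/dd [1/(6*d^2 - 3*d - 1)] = 3*(1 - 4*d)/(-6*d^2 + 3*d + 1)^2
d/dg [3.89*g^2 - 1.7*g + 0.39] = 7.78*g - 1.7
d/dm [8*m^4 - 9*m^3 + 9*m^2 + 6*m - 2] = 32*m^3 - 27*m^2 + 18*m + 6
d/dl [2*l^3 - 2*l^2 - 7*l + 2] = 6*l^2 - 4*l - 7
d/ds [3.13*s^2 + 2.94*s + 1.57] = 6.26*s + 2.94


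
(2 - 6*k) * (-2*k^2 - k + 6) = 12*k^3 + 2*k^2 - 38*k + 12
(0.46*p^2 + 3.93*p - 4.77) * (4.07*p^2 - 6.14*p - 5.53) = 1.8722*p^4 + 13.1707*p^3 - 46.0879*p^2 + 7.5549*p + 26.3781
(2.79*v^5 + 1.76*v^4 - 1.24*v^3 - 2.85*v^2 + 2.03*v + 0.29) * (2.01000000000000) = 5.6079*v^5 + 3.5376*v^4 - 2.4924*v^3 - 5.7285*v^2 + 4.0803*v + 0.5829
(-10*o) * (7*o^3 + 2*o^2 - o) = -70*o^4 - 20*o^3 + 10*o^2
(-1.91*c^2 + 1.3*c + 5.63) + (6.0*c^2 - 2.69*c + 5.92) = 4.09*c^2 - 1.39*c + 11.55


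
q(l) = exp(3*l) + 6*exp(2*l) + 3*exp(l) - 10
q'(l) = 3*exp(3*l) + 12*exp(2*l) + 3*exp(l)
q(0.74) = 31.85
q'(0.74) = 86.63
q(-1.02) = -8.09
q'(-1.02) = 2.78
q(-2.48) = -9.71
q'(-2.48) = 0.34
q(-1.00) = -8.03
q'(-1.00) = 2.88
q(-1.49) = -9.01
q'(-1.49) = 1.32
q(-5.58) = -9.99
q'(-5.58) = 0.01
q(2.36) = 1882.75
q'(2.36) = 4941.70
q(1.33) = 141.18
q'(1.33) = 345.06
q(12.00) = 4311390482336228.66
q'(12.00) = 12934012511299408.18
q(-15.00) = -10.00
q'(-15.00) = 0.00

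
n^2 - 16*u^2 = (n - 4*u)*(n + 4*u)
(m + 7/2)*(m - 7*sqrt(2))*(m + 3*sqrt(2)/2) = m^3 - 11*sqrt(2)*m^2/2 + 7*m^2/2 - 77*sqrt(2)*m/4 - 21*m - 147/2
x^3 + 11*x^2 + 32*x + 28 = (x + 2)^2*(x + 7)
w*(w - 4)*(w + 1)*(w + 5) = w^4 + 2*w^3 - 19*w^2 - 20*w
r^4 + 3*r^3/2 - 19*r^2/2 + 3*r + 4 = (r - 2)*(r - 1)*(r + 1/2)*(r + 4)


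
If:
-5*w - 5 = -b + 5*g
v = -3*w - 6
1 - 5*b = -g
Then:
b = -5*w/24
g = -25*w/24 - 1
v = -3*w - 6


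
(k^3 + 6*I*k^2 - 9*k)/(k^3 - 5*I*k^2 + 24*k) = (k + 3*I)/(k - 8*I)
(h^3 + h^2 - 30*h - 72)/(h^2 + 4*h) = h - 3 - 18/h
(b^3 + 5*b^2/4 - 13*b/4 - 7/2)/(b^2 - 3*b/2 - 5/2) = (4*b^2 + b - 14)/(2*(2*b - 5))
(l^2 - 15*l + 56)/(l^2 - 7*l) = (l - 8)/l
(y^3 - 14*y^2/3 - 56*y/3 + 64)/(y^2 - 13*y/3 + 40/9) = 3*(y^2 - 2*y - 24)/(3*y - 5)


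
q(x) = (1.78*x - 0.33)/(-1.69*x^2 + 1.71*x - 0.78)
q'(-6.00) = 0.02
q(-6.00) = 0.15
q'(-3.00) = 0.07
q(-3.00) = 0.27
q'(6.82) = 0.03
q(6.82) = -0.17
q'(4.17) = 0.09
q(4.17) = -0.31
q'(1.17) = 1.67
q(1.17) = -1.60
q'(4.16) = 0.09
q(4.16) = -0.31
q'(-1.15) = 0.18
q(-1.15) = 0.48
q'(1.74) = 0.74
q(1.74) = -0.95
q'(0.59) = -3.37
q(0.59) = -2.00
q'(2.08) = 0.48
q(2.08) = -0.74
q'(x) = (1.78*x - 0.33)*(3.38*x - 1.71)/(-1.69*x^2 + 1.71*x - 0.78)^2 + 1.78/(-1.69*x^2 + 1.71*x - 0.78) = (3.0082*x^2 - 1.1154*x - 0.8241)/(2.8561*x^4 - 5.7798*x^3 + 5.5605*x^2 - 2.6676*x + 0.6084)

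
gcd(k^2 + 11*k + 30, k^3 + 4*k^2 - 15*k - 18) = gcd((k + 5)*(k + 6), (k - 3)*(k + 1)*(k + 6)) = k + 6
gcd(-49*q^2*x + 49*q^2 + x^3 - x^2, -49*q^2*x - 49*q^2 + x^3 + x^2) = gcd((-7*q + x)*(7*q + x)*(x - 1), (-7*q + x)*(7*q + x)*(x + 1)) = -49*q^2 + x^2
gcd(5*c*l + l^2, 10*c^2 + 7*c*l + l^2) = 5*c + l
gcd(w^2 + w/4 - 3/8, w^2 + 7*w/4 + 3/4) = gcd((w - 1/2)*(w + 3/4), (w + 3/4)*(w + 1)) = w + 3/4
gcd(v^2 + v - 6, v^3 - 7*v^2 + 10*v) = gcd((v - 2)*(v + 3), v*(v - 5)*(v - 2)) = v - 2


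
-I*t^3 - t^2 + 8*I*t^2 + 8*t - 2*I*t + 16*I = (t - 8)*(t - 2*I)*(-I*t + 1)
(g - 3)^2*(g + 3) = g^3 - 3*g^2 - 9*g + 27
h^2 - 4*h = h*(h - 4)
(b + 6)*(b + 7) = b^2 + 13*b + 42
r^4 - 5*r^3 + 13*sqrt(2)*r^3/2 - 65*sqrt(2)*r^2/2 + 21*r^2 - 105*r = r*(r - 5)*(r + 3*sqrt(2))*(r + 7*sqrt(2)/2)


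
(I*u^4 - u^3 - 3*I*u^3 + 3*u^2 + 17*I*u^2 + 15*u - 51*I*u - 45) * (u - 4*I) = I*u^5 + 3*u^4 - 3*I*u^4 - 9*u^3 + 21*I*u^3 + 83*u^2 - 63*I*u^2 - 249*u - 60*I*u + 180*I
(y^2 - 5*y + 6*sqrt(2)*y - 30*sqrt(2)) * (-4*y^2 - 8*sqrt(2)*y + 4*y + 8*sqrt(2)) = -4*y^4 - 32*sqrt(2)*y^3 + 24*y^3 - 116*y^2 + 192*sqrt(2)*y^2 - 160*sqrt(2)*y + 576*y - 480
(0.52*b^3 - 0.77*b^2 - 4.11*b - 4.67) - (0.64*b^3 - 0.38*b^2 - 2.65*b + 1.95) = -0.12*b^3 - 0.39*b^2 - 1.46*b - 6.62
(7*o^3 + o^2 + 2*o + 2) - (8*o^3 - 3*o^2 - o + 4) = -o^3 + 4*o^2 + 3*o - 2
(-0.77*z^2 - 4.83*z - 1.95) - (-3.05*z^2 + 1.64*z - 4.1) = 2.28*z^2 - 6.47*z + 2.15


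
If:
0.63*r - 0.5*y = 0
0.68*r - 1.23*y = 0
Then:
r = 0.00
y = 0.00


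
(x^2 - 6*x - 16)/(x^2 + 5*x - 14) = (x^2 - 6*x - 16)/(x^2 + 5*x - 14)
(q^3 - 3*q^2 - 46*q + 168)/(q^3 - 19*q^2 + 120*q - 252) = (q^2 + 3*q - 28)/(q^2 - 13*q + 42)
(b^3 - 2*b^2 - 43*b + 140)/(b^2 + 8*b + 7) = (b^2 - 9*b + 20)/(b + 1)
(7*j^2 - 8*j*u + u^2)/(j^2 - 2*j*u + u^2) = (-7*j + u)/(-j + u)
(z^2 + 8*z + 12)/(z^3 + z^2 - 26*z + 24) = (z + 2)/(z^2 - 5*z + 4)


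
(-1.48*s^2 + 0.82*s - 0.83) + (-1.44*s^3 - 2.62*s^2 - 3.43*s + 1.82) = -1.44*s^3 - 4.1*s^2 - 2.61*s + 0.99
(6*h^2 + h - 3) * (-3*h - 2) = -18*h^3 - 15*h^2 + 7*h + 6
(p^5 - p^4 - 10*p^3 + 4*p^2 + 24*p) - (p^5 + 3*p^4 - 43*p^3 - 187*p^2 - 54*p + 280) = -4*p^4 + 33*p^3 + 191*p^2 + 78*p - 280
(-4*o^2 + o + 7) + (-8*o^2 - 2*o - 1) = -12*o^2 - o + 6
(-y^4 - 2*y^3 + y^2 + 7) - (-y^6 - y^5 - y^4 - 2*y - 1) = y^6 + y^5 - 2*y^3 + y^2 + 2*y + 8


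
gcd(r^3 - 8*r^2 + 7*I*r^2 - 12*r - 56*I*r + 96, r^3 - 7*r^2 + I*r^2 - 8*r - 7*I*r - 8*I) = r - 8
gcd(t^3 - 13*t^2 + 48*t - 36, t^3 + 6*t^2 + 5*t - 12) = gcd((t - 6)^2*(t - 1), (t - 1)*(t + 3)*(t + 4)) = t - 1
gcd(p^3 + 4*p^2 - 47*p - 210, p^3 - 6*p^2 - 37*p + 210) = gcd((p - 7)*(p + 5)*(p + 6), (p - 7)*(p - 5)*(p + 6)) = p^2 - p - 42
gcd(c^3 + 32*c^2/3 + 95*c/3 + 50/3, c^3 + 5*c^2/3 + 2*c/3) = c + 2/3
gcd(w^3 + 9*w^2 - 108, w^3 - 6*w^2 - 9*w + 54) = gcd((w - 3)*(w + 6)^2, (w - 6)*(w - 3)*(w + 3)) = w - 3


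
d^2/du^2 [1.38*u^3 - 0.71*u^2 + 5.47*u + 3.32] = 8.28*u - 1.42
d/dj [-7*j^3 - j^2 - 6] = j*(-21*j - 2)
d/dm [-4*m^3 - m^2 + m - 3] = -12*m^2 - 2*m + 1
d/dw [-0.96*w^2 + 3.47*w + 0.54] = 3.47 - 1.92*w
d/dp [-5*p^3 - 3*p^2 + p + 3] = -15*p^2 - 6*p + 1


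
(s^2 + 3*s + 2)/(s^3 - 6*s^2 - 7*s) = (s + 2)/(s*(s - 7))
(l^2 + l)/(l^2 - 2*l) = (l + 1)/(l - 2)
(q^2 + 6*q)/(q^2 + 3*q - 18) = q/(q - 3)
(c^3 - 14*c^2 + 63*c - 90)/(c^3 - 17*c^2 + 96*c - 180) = (c - 3)/(c - 6)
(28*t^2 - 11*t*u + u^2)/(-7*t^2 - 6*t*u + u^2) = (-4*t + u)/(t + u)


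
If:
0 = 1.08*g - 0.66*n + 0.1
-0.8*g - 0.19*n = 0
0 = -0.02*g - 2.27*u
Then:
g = -0.03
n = 0.11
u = 0.00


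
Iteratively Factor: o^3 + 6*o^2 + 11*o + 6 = (o + 2)*(o^2 + 4*o + 3) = (o + 2)*(o + 3)*(o + 1)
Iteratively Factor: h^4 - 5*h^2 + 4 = (h + 2)*(h^3 - 2*h^2 - h + 2) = (h - 2)*(h + 2)*(h^2 - 1) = (h - 2)*(h - 1)*(h + 2)*(h + 1)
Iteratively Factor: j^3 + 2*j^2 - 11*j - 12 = (j - 3)*(j^2 + 5*j + 4) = (j - 3)*(j + 1)*(j + 4)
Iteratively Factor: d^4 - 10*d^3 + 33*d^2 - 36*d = (d - 3)*(d^3 - 7*d^2 + 12*d) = (d - 3)^2*(d^2 - 4*d) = (d - 4)*(d - 3)^2*(d)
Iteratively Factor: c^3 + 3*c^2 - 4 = (c + 2)*(c^2 + c - 2) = (c + 2)^2*(c - 1)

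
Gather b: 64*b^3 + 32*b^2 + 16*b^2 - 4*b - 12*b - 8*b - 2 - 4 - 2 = 64*b^3 + 48*b^2 - 24*b - 8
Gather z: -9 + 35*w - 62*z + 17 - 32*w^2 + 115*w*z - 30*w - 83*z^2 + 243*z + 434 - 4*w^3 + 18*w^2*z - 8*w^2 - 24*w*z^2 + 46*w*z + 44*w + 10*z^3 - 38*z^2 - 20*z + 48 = -4*w^3 - 40*w^2 + 49*w + 10*z^3 + z^2*(-24*w - 121) + z*(18*w^2 + 161*w + 161) + 490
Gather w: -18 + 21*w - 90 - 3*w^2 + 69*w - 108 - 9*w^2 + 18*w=-12*w^2 + 108*w - 216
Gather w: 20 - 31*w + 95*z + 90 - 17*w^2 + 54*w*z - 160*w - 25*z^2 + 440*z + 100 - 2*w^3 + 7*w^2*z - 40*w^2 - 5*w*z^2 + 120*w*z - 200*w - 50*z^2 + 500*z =-2*w^3 + w^2*(7*z - 57) + w*(-5*z^2 + 174*z - 391) - 75*z^2 + 1035*z + 210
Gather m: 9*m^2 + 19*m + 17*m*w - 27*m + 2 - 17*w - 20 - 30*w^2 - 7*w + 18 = 9*m^2 + m*(17*w - 8) - 30*w^2 - 24*w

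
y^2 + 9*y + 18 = (y + 3)*(y + 6)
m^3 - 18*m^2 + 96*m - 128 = (m - 8)^2*(m - 2)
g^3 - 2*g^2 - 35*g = g*(g - 7)*(g + 5)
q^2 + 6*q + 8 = (q + 2)*(q + 4)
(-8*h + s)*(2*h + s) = -16*h^2 - 6*h*s + s^2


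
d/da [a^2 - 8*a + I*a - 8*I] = 2*a - 8 + I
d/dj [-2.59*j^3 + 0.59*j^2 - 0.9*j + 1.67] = -7.77*j^2 + 1.18*j - 0.9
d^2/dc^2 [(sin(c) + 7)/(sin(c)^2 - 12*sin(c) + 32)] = (-9*sin(c)^5 - 40*sin(c)^4 - 454*sin(c)^2 - 8137*sin(c)/2 - 114*sin(3*c) + sin(5*c)/2 + 2336)/((sin(c) - 8)^3*(sin(c) - 4)^3)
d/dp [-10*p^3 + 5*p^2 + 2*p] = -30*p^2 + 10*p + 2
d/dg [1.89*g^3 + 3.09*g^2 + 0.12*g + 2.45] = 5.67*g^2 + 6.18*g + 0.12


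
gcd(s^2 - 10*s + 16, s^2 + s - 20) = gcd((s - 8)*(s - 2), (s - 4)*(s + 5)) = 1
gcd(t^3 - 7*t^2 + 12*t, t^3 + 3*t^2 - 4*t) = t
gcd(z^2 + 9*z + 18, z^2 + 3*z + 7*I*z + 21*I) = z + 3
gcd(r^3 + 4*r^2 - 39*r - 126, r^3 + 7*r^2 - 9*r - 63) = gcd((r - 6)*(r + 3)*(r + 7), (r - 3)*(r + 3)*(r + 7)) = r^2 + 10*r + 21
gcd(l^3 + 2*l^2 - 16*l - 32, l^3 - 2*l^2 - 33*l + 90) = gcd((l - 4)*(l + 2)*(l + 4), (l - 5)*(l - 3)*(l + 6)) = 1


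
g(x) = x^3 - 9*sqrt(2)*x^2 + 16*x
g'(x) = 3*x^2 - 18*sqrt(2)*x + 16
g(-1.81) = -76.59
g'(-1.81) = 71.90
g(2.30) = -18.36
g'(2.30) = -26.68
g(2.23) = -16.53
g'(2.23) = -25.85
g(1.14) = 3.18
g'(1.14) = -9.12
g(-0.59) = -14.08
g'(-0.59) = 32.06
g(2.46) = -22.78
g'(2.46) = -28.47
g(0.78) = 5.21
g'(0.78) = -2.03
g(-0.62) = -15.05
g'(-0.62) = 32.94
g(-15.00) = -6478.78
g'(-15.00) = 1072.84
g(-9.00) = -1903.96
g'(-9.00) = 488.10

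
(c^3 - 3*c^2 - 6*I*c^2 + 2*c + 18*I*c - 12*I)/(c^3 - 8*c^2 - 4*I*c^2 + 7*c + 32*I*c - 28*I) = (c^2 - 2*c*(1 + 3*I) + 12*I)/(c^2 - c*(7 + 4*I) + 28*I)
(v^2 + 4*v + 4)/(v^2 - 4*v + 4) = (v^2 + 4*v + 4)/(v^2 - 4*v + 4)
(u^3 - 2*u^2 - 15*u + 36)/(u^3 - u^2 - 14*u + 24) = (u - 3)/(u - 2)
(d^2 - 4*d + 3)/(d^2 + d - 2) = (d - 3)/(d + 2)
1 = 1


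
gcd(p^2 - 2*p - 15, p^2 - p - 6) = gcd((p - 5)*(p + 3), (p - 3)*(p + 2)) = 1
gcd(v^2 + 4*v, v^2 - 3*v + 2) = 1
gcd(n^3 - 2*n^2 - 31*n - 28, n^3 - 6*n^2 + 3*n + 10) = n + 1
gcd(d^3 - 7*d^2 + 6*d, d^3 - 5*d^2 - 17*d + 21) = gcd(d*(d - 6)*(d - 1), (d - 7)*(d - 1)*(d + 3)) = d - 1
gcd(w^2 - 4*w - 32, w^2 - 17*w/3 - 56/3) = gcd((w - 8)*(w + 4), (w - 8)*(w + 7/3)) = w - 8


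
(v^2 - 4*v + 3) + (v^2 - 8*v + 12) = 2*v^2 - 12*v + 15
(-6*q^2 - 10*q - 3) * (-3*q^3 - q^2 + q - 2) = 18*q^5 + 36*q^4 + 13*q^3 + 5*q^2 + 17*q + 6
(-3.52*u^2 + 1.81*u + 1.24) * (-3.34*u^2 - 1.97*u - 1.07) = 11.7568*u^4 + 0.889*u^3 - 3.9409*u^2 - 4.3795*u - 1.3268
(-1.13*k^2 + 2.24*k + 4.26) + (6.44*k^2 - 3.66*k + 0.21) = 5.31*k^2 - 1.42*k + 4.47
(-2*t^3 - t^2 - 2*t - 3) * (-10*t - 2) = 20*t^4 + 14*t^3 + 22*t^2 + 34*t + 6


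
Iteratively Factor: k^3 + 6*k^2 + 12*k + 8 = (k + 2)*(k^2 + 4*k + 4) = (k + 2)^2*(k + 2)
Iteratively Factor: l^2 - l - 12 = (l - 4)*(l + 3)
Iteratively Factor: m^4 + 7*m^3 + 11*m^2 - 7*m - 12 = (m + 4)*(m^3 + 3*m^2 - m - 3) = (m + 3)*(m + 4)*(m^2 - 1) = (m - 1)*(m + 3)*(m + 4)*(m + 1)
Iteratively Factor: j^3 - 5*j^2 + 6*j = (j)*(j^2 - 5*j + 6) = j*(j - 3)*(j - 2)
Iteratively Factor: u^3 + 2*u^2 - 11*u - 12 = (u + 1)*(u^2 + u - 12) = (u + 1)*(u + 4)*(u - 3)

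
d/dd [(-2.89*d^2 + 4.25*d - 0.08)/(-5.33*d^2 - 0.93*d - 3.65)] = (25.3402*d^2 + 20.2442*d - 15.5869)/(28.4089*d^4 + 9.9138*d^3 + 39.7739*d^2 + 6.789*d + 13.3225)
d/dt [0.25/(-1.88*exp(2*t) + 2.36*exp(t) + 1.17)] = (0.94*exp(t) - 0.59)*exp(t)/(-1.88*exp(2*t) + 2.36*exp(t) + 1.17)^2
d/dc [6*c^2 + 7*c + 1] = 12*c + 7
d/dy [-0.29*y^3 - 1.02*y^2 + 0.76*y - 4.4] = -0.87*y^2 - 2.04*y + 0.76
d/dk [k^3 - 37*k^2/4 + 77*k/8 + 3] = 3*k^2 - 37*k/2 + 77/8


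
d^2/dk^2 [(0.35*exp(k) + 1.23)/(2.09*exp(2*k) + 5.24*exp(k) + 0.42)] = (1.528835*exp(4*k) + 17.657992*exp(3*k) + 38.568024*exp(2*k) + 28.683792*exp(k) - 2.645244)*exp(k)/(9.129329*exp(6*k) + 68.666532*exp(5*k) + 177.662958*exp(4*k) + 171.475856*exp(3*k) + 35.702604*exp(2*k) + 2.773008*exp(k) + 0.074088)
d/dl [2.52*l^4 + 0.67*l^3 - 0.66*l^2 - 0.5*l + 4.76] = 10.08*l^3 + 2.01*l^2 - 1.32*l - 0.5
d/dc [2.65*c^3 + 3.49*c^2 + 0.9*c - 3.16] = 7.95*c^2 + 6.98*c + 0.9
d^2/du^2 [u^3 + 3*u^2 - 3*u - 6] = 6*u + 6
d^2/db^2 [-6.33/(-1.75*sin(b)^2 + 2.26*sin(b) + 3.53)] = (77.5425*sin(b)^4 - 75.10545*sin(b)^3 + 72.431658*sin(b)^2 + 99.711426*sin(b) - 142.869366)/(-1.75*sin(b)^2 + 2.26*sin(b) + 3.53)^3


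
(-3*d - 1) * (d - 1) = -3*d^2 + 2*d + 1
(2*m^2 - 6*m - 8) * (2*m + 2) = 4*m^3 - 8*m^2 - 28*m - 16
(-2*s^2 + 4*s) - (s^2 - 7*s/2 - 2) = -3*s^2 + 15*s/2 + 2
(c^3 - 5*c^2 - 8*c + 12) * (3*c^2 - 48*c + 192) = 3*c^5 - 63*c^4 + 408*c^3 - 540*c^2 - 2112*c + 2304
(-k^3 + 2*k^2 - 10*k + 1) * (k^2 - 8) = -k^5 + 2*k^4 - 2*k^3 - 15*k^2 + 80*k - 8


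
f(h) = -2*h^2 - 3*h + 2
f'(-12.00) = 45.00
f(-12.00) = -250.00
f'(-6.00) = 21.00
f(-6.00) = -52.00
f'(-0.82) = 0.28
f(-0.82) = 3.12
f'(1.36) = -8.44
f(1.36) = -5.78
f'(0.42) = -4.68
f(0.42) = 0.39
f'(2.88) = -14.52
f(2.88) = -23.23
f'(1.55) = -9.20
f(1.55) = -7.46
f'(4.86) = -22.44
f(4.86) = -59.82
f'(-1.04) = 1.16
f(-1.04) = 2.96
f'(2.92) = -14.68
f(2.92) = -23.81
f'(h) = -4*h - 3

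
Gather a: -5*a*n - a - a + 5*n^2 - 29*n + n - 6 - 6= a*(-5*n - 2) + 5*n^2 - 28*n - 12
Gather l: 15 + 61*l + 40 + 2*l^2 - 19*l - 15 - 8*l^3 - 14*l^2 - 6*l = -8*l^3 - 12*l^2 + 36*l + 40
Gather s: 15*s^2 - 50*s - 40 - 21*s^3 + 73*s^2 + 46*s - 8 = -21*s^3 + 88*s^2 - 4*s - 48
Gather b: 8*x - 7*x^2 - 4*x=-7*x^2 + 4*x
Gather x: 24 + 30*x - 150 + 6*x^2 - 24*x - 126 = 6*x^2 + 6*x - 252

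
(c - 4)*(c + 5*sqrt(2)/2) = c^2 - 4*c + 5*sqrt(2)*c/2 - 10*sqrt(2)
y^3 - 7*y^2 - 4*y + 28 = (y - 7)*(y - 2)*(y + 2)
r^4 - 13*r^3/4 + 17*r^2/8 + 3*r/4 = r*(r - 2)*(r - 3/2)*(r + 1/4)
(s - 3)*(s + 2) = s^2 - s - 6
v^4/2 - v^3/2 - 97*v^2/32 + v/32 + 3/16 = (v/2 + 1)*(v - 3)*(v - 1/4)*(v + 1/4)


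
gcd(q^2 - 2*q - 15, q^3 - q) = 1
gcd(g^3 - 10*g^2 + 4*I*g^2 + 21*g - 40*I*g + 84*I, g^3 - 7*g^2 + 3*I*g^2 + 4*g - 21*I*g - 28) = g^2 + g*(-7 + 4*I) - 28*I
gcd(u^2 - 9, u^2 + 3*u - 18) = u - 3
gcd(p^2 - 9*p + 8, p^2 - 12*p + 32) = p - 8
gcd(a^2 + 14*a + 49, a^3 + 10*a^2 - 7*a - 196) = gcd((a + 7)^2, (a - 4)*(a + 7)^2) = a^2 + 14*a + 49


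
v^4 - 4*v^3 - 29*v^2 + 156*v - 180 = (v - 5)*(v - 3)*(v - 2)*(v + 6)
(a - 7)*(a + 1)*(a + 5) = a^3 - a^2 - 37*a - 35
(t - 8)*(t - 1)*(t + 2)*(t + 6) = t^4 - t^3 - 52*t^2 - 44*t + 96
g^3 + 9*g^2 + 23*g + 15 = (g + 1)*(g + 3)*(g + 5)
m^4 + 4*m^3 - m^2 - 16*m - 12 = (m - 2)*(m + 1)*(m + 2)*(m + 3)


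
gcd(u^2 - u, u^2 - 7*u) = u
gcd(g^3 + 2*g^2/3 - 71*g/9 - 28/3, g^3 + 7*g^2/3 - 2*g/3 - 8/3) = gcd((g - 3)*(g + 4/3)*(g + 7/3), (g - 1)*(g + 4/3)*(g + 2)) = g + 4/3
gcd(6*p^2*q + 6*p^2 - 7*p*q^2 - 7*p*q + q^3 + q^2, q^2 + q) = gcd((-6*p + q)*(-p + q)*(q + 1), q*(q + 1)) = q + 1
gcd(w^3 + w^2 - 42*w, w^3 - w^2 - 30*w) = w^2 - 6*w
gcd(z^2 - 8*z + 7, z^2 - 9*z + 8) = z - 1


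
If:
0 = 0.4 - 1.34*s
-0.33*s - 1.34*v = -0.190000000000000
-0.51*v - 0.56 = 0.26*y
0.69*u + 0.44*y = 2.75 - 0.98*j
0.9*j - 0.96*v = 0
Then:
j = 0.07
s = 0.30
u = 5.34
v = 0.07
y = -2.29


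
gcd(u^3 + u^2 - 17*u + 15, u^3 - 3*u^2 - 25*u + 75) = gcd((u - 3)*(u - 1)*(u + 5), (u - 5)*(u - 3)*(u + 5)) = u^2 + 2*u - 15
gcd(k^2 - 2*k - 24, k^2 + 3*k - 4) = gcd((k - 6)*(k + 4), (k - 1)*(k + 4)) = k + 4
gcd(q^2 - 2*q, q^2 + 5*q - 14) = q - 2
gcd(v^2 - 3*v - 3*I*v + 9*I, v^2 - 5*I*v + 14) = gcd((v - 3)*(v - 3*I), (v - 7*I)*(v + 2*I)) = 1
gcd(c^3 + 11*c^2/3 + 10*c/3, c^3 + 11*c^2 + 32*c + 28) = c + 2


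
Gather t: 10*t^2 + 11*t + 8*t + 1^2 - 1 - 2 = 10*t^2 + 19*t - 2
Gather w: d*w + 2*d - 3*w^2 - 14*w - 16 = 2*d - 3*w^2 + w*(d - 14) - 16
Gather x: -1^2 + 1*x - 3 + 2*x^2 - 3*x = 2*x^2 - 2*x - 4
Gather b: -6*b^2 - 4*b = -6*b^2 - 4*b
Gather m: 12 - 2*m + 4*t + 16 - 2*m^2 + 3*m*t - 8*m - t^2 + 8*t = -2*m^2 + m*(3*t - 10) - t^2 + 12*t + 28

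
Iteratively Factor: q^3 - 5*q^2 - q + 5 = (q - 1)*(q^2 - 4*q - 5) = (q - 5)*(q - 1)*(q + 1)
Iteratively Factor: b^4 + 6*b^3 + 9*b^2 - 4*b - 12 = (b - 1)*(b^3 + 7*b^2 + 16*b + 12) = (b - 1)*(b + 3)*(b^2 + 4*b + 4) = (b - 1)*(b + 2)*(b + 3)*(b + 2)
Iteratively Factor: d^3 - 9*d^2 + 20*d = (d)*(d^2 - 9*d + 20) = d*(d - 5)*(d - 4)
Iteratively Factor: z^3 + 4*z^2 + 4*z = (z + 2)*(z^2 + 2*z) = (z + 2)^2*(z)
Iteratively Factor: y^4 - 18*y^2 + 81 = (y + 3)*(y^3 - 3*y^2 - 9*y + 27) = (y - 3)*(y + 3)*(y^2 - 9) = (y - 3)^2*(y + 3)*(y + 3)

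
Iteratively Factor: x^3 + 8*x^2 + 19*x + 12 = (x + 1)*(x^2 + 7*x + 12) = (x + 1)*(x + 4)*(x + 3)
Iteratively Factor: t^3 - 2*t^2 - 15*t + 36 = (t - 3)*(t^2 + t - 12) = (t - 3)*(t + 4)*(t - 3)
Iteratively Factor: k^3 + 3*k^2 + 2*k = (k)*(k^2 + 3*k + 2) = k*(k + 2)*(k + 1)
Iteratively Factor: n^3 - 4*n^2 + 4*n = (n - 2)*(n^2 - 2*n) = n*(n - 2)*(n - 2)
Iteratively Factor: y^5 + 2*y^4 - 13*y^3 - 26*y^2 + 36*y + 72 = (y - 3)*(y^4 + 5*y^3 + 2*y^2 - 20*y - 24) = (y - 3)*(y + 2)*(y^3 + 3*y^2 - 4*y - 12) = (y - 3)*(y + 2)^2*(y^2 + y - 6) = (y - 3)*(y + 2)^2*(y + 3)*(y - 2)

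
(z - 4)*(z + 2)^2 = z^3 - 12*z - 16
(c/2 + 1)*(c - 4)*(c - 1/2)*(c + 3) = c^4/2 + c^3/4 - 29*c^2/4 - 17*c/2 + 6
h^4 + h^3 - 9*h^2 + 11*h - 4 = (h - 1)^3*(h + 4)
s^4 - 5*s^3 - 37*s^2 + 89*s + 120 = (s - 8)*(s - 3)*(s + 1)*(s + 5)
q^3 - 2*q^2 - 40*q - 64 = (q - 8)*(q + 2)*(q + 4)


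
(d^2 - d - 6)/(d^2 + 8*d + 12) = (d - 3)/(d + 6)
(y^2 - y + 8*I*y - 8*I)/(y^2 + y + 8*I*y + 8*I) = (y - 1)/(y + 1)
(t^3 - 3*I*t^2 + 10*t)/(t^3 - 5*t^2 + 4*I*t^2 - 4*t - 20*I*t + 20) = t*(t - 5*I)/(t^2 + t*(-5 + 2*I) - 10*I)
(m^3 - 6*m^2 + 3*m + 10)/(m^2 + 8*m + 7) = (m^2 - 7*m + 10)/(m + 7)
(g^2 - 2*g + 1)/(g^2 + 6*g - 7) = (g - 1)/(g + 7)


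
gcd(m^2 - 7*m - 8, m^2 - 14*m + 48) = m - 8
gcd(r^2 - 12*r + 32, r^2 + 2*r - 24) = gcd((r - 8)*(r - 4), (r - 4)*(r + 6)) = r - 4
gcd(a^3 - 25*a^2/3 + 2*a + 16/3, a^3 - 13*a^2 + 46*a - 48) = a - 8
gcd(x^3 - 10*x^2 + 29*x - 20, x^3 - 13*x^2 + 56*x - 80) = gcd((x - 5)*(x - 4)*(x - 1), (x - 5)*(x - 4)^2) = x^2 - 9*x + 20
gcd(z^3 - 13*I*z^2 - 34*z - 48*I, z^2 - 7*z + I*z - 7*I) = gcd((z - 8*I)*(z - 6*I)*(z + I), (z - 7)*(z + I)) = z + I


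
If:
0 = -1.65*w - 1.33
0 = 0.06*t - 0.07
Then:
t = 1.17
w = -0.81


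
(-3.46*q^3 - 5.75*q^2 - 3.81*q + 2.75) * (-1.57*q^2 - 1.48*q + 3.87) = 5.4322*q^5 + 14.1483*q^4 + 1.1015*q^3 - 20.9312*q^2 - 18.8147*q + 10.6425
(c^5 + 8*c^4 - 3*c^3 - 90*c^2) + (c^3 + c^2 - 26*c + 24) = c^5 + 8*c^4 - 2*c^3 - 89*c^2 - 26*c + 24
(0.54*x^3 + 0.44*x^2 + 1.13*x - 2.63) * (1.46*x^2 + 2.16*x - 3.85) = 0.7884*x^5 + 1.8088*x^4 + 0.5212*x^3 - 3.093*x^2 - 10.0313*x + 10.1255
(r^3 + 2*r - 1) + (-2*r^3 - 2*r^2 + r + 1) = -r^3 - 2*r^2 + 3*r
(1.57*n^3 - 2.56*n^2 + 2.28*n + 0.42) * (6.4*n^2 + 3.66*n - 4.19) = 10.048*n^5 - 10.6378*n^4 - 1.3559*n^3 + 21.7592*n^2 - 8.016*n - 1.7598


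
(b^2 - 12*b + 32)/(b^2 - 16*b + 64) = (b - 4)/(b - 8)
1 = 1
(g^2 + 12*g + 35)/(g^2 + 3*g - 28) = (g + 5)/(g - 4)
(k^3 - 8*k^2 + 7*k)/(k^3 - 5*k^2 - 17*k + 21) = k/(k + 3)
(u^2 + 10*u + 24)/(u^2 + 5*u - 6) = (u + 4)/(u - 1)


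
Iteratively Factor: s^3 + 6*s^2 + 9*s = (s)*(s^2 + 6*s + 9) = s*(s + 3)*(s + 3)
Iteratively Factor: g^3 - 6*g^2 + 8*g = (g - 4)*(g^2 - 2*g) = g*(g - 4)*(g - 2)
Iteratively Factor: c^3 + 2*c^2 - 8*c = (c)*(c^2 + 2*c - 8) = c*(c + 4)*(c - 2)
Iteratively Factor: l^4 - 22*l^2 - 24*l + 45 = (l + 3)*(l^3 - 3*l^2 - 13*l + 15) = (l - 1)*(l + 3)*(l^2 - 2*l - 15) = (l - 1)*(l + 3)^2*(l - 5)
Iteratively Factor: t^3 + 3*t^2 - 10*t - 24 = (t - 3)*(t^2 + 6*t + 8) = (t - 3)*(t + 4)*(t + 2)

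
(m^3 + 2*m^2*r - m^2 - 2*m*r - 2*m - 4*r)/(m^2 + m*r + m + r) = (m^2 + 2*m*r - 2*m - 4*r)/(m + r)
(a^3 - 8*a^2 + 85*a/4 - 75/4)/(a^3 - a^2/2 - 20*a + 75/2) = (a - 5/2)/(a + 5)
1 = 1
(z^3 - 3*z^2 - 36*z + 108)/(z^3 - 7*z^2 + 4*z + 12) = (z^2 + 3*z - 18)/(z^2 - z - 2)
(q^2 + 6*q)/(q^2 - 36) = q/(q - 6)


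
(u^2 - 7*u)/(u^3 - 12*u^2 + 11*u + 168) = u/(u^2 - 5*u - 24)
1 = 1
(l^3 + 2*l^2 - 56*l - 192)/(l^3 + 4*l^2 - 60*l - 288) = (l + 4)/(l + 6)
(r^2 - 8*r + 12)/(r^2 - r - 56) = (-r^2 + 8*r - 12)/(-r^2 + r + 56)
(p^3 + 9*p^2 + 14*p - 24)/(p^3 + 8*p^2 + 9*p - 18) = (p + 4)/(p + 3)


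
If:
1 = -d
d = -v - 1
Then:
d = -1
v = 0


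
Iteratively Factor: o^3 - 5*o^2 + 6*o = (o - 2)*(o^2 - 3*o) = o*(o - 2)*(o - 3)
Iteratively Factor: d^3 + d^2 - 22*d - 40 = (d - 5)*(d^2 + 6*d + 8) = (d - 5)*(d + 2)*(d + 4)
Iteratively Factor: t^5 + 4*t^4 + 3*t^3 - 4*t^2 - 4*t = (t + 2)*(t^4 + 2*t^3 - t^2 - 2*t) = (t + 1)*(t + 2)*(t^3 + t^2 - 2*t) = (t + 1)*(t + 2)^2*(t^2 - t) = (t - 1)*(t + 1)*(t + 2)^2*(t)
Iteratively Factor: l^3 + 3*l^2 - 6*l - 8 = (l + 1)*(l^2 + 2*l - 8) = (l - 2)*(l + 1)*(l + 4)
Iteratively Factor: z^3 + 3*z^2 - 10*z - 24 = (z + 4)*(z^2 - z - 6) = (z + 2)*(z + 4)*(z - 3)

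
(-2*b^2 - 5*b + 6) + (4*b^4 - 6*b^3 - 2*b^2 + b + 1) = 4*b^4 - 6*b^3 - 4*b^2 - 4*b + 7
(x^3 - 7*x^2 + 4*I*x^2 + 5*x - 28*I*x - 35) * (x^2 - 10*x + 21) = x^5 - 17*x^4 + 4*I*x^4 + 96*x^3 - 68*I*x^3 - 232*x^2 + 364*I*x^2 + 455*x - 588*I*x - 735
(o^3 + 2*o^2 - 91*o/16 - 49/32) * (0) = 0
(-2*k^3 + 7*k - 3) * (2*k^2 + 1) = -4*k^5 + 12*k^3 - 6*k^2 + 7*k - 3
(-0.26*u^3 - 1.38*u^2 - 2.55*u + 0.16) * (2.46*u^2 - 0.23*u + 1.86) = -0.6396*u^5 - 3.335*u^4 - 6.4392*u^3 - 1.5867*u^2 - 4.7798*u + 0.2976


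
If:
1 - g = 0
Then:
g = 1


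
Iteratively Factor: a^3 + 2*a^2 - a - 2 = (a + 1)*(a^2 + a - 2) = (a + 1)*(a + 2)*(a - 1)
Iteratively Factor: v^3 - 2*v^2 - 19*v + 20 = (v - 1)*(v^2 - v - 20) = (v - 5)*(v - 1)*(v + 4)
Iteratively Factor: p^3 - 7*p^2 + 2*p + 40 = (p - 5)*(p^2 - 2*p - 8) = (p - 5)*(p - 4)*(p + 2)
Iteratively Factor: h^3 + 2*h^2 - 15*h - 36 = (h + 3)*(h^2 - h - 12) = (h + 3)^2*(h - 4)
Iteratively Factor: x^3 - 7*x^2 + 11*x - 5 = (x - 5)*(x^2 - 2*x + 1) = (x - 5)*(x - 1)*(x - 1)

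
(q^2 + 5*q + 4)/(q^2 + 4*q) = (q + 1)/q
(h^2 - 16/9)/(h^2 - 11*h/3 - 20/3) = (h - 4/3)/(h - 5)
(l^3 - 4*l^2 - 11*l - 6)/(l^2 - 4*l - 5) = (l^2 - 5*l - 6)/(l - 5)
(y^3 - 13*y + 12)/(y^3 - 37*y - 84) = (-y^3 + 13*y - 12)/(-y^3 + 37*y + 84)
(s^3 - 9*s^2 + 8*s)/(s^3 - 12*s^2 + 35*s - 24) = s/(s - 3)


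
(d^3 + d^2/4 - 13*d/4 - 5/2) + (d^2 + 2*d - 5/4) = d^3 + 5*d^2/4 - 5*d/4 - 15/4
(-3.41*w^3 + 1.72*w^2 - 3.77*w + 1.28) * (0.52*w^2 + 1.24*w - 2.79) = -1.7732*w^5 - 3.334*w^4 + 9.6863*w^3 - 8.808*w^2 + 12.1055*w - 3.5712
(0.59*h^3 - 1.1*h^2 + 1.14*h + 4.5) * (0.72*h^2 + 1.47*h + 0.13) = 0.4248*h^5 + 0.0752999999999999*h^4 - 0.7195*h^3 + 4.7728*h^2 + 6.7632*h + 0.585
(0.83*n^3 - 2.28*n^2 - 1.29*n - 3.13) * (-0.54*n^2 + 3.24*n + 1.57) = -0.4482*n^5 + 3.9204*n^4 - 5.3875*n^3 - 6.069*n^2 - 12.1665*n - 4.9141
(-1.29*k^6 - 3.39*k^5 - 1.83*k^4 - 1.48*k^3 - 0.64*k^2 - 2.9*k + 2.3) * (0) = 0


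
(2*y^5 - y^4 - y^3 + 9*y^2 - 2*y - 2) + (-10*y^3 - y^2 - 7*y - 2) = 2*y^5 - y^4 - 11*y^3 + 8*y^2 - 9*y - 4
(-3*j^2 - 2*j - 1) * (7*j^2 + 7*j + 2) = -21*j^4 - 35*j^3 - 27*j^2 - 11*j - 2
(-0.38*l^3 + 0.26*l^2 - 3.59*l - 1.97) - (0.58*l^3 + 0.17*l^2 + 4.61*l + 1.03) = -0.96*l^3 + 0.09*l^2 - 8.2*l - 3.0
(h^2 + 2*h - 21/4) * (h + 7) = h^3 + 9*h^2 + 35*h/4 - 147/4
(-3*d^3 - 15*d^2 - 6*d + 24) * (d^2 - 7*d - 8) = -3*d^5 + 6*d^4 + 123*d^3 + 186*d^2 - 120*d - 192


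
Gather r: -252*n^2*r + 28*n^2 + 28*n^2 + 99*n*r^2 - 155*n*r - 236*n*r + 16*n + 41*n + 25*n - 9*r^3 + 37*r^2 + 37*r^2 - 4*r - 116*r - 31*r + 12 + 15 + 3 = 56*n^2 + 82*n - 9*r^3 + r^2*(99*n + 74) + r*(-252*n^2 - 391*n - 151) + 30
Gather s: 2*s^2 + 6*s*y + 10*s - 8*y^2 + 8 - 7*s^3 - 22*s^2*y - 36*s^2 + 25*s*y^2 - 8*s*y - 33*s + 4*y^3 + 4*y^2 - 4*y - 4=-7*s^3 + s^2*(-22*y - 34) + s*(25*y^2 - 2*y - 23) + 4*y^3 - 4*y^2 - 4*y + 4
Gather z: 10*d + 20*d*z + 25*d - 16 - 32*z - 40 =35*d + z*(20*d - 32) - 56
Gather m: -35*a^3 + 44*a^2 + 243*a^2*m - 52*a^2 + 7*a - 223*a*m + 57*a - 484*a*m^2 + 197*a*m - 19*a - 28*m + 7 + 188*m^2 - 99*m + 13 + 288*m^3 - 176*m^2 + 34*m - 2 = -35*a^3 - 8*a^2 + 45*a + 288*m^3 + m^2*(12 - 484*a) + m*(243*a^2 - 26*a - 93) + 18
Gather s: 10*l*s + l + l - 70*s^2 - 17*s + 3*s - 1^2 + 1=2*l - 70*s^2 + s*(10*l - 14)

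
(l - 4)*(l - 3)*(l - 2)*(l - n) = l^4 - l^3*n - 9*l^3 + 9*l^2*n + 26*l^2 - 26*l*n - 24*l + 24*n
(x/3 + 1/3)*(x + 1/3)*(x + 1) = x^3/3 + 7*x^2/9 + 5*x/9 + 1/9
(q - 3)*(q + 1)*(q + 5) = q^3 + 3*q^2 - 13*q - 15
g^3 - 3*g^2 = g^2*(g - 3)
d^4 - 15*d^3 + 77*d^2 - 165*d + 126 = (d - 7)*(d - 3)^2*(d - 2)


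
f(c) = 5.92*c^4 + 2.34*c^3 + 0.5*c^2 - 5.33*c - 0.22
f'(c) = 23.68*c^3 + 7.02*c^2 + 1.0*c - 5.33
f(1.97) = 98.27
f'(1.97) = 204.93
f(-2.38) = 173.70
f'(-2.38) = -287.18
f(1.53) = 33.62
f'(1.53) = 97.44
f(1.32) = 16.97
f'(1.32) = 62.68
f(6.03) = 8325.80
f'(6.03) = 5447.94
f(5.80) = 7141.61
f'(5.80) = 4856.87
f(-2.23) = 134.60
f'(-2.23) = -235.25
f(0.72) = -1.33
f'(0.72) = 7.87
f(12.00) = 126808.46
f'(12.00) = 41936.59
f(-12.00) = 118849.34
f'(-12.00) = -39925.49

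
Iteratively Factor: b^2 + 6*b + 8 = (b + 2)*(b + 4)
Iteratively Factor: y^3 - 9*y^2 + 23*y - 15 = (y - 3)*(y^2 - 6*y + 5) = (y - 5)*(y - 3)*(y - 1)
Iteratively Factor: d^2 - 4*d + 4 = (d - 2)*(d - 2)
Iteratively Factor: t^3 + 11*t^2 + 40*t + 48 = (t + 4)*(t^2 + 7*t + 12) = (t + 4)^2*(t + 3)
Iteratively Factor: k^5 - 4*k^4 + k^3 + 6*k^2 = (k - 2)*(k^4 - 2*k^3 - 3*k^2) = k*(k - 2)*(k^3 - 2*k^2 - 3*k) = k^2*(k - 2)*(k^2 - 2*k - 3) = k^2*(k - 2)*(k + 1)*(k - 3)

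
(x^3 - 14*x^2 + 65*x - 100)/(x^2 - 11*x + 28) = (x^2 - 10*x + 25)/(x - 7)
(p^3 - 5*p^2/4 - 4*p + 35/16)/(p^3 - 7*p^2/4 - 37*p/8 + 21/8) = (p - 5/2)/(p - 3)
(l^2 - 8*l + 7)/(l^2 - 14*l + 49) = (l - 1)/(l - 7)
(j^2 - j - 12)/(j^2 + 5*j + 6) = (j - 4)/(j + 2)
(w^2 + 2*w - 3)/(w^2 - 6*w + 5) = (w + 3)/(w - 5)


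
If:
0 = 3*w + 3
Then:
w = -1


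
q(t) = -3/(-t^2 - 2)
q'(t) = -6*t/(-t^2 - 2)^2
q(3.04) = 0.27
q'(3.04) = -0.14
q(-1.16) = 0.90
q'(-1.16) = 0.62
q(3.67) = 0.19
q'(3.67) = -0.09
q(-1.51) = 0.70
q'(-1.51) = 0.49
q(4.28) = 0.15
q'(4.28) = -0.06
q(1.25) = 0.84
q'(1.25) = -0.59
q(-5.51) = 0.09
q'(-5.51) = 0.03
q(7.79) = 0.05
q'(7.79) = -0.01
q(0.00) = 1.50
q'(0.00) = 0.00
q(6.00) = 0.08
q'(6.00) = -0.02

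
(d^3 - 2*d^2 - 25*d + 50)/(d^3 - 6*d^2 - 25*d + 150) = (d - 2)/(d - 6)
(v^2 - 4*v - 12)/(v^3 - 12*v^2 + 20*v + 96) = 1/(v - 8)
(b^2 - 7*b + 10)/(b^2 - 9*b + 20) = (b - 2)/(b - 4)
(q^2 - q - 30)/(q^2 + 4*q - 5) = (q - 6)/(q - 1)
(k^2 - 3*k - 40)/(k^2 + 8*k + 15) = (k - 8)/(k + 3)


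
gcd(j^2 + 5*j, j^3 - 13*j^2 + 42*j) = j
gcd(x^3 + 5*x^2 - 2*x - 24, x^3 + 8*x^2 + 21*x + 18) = x + 3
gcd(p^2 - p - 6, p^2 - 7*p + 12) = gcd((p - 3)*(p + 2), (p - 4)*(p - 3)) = p - 3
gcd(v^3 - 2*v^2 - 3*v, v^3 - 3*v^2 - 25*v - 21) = v + 1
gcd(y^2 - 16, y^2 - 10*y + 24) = y - 4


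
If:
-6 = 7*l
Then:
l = -6/7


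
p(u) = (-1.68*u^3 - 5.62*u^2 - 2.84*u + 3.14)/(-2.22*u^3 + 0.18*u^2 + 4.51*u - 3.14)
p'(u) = (-5.04*u^2 - 11.24*u - 2.84)/(-2.22*u^3 + 0.18*u^2 + 4.51*u - 3.14) + (6.66*u^2 - 0.36*u - 4.51)*(-1.68*u^3 - 5.62*u^2 - 2.84*u + 3.14)/(-2.22*u^3 + 0.18*u^2 + 4.51*u - 3.14)^2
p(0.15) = -1.05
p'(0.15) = 0.01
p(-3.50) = 0.21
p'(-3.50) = -0.11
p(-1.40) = -0.24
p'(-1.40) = -0.29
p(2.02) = 3.40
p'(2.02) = -2.45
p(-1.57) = -0.21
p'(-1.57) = 0.18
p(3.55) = 1.82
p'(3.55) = -0.42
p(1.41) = 6.33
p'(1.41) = -8.82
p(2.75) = 2.31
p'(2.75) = -0.89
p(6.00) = 1.29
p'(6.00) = -0.11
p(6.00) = 1.29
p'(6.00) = -0.11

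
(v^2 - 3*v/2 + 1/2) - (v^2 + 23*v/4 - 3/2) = 2 - 29*v/4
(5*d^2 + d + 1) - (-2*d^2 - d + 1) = 7*d^2 + 2*d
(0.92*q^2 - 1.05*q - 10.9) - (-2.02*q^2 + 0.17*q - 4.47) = 2.94*q^2 - 1.22*q - 6.43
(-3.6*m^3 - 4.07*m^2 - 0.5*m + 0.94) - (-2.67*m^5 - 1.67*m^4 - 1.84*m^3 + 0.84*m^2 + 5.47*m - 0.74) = 2.67*m^5 + 1.67*m^4 - 1.76*m^3 - 4.91*m^2 - 5.97*m + 1.68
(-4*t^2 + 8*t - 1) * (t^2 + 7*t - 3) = -4*t^4 - 20*t^3 + 67*t^2 - 31*t + 3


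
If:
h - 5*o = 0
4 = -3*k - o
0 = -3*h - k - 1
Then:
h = 5/44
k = -59/44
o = 1/44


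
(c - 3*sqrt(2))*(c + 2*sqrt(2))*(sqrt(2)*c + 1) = sqrt(2)*c^3 - c^2 - 13*sqrt(2)*c - 12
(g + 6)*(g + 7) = g^2 + 13*g + 42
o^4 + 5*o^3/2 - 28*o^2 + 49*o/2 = o*(o - 7/2)*(o - 1)*(o + 7)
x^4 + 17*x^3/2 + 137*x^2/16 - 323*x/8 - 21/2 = (x - 7/4)*(x + 1/4)*(x + 4)*(x + 6)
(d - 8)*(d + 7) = d^2 - d - 56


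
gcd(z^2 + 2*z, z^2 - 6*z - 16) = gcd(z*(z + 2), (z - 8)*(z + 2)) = z + 2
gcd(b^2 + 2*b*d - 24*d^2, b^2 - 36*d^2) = b + 6*d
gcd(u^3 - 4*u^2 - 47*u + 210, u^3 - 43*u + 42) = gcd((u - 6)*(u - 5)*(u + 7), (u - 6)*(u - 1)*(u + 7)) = u^2 + u - 42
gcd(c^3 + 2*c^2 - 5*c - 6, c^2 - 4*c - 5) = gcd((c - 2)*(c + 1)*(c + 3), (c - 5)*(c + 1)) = c + 1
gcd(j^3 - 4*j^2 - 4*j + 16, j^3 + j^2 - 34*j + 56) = j^2 - 6*j + 8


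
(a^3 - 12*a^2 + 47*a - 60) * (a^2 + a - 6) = a^5 - 11*a^4 + 29*a^3 + 59*a^2 - 342*a + 360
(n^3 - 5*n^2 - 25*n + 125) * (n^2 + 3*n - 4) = n^5 - 2*n^4 - 44*n^3 + 70*n^2 + 475*n - 500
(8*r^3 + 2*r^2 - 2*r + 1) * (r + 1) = 8*r^4 + 10*r^3 - r + 1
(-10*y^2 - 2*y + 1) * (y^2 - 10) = -10*y^4 - 2*y^3 + 101*y^2 + 20*y - 10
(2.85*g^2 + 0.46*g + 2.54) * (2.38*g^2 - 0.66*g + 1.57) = 6.783*g^4 - 0.7862*g^3 + 10.2161*g^2 - 0.9542*g + 3.9878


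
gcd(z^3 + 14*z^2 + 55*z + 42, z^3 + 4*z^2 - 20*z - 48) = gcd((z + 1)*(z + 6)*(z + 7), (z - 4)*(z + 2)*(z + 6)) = z + 6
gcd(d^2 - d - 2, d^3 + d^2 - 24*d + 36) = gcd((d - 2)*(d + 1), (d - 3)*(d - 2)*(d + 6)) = d - 2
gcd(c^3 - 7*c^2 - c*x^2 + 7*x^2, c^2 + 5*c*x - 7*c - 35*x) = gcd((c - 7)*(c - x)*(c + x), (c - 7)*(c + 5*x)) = c - 7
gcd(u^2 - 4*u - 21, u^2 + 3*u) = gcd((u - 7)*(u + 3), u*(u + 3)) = u + 3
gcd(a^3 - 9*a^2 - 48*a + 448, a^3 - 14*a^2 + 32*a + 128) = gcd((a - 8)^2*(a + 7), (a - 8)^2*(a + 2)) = a^2 - 16*a + 64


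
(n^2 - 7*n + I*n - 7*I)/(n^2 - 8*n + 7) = (n + I)/(n - 1)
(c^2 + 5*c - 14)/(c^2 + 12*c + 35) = (c - 2)/(c + 5)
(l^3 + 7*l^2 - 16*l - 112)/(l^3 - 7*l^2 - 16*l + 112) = (l + 7)/(l - 7)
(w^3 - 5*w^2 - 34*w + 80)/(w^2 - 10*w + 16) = w + 5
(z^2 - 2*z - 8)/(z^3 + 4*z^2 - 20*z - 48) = 1/(z + 6)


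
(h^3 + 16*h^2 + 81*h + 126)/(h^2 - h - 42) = (h^2 + 10*h + 21)/(h - 7)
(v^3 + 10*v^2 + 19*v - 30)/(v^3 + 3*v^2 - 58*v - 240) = (v - 1)/(v - 8)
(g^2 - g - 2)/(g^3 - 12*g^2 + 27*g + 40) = (g - 2)/(g^2 - 13*g + 40)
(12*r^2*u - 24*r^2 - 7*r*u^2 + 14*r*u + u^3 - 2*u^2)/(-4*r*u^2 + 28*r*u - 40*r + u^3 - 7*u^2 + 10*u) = (-3*r + u)/(u - 5)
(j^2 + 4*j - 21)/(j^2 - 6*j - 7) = (-j^2 - 4*j + 21)/(-j^2 + 6*j + 7)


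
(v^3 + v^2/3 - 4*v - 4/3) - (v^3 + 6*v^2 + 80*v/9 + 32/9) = -17*v^2/3 - 116*v/9 - 44/9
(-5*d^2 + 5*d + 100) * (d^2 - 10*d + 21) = -5*d^4 + 55*d^3 - 55*d^2 - 895*d + 2100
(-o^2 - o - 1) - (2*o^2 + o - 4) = -3*o^2 - 2*o + 3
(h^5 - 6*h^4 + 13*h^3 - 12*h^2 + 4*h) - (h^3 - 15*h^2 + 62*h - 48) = h^5 - 6*h^4 + 12*h^3 + 3*h^2 - 58*h + 48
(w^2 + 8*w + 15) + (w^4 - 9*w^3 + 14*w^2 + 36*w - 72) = w^4 - 9*w^3 + 15*w^2 + 44*w - 57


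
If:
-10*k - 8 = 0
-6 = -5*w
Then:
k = -4/5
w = 6/5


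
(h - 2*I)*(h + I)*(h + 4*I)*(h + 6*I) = h^4 + 9*I*h^3 - 12*h^2 + 44*I*h - 48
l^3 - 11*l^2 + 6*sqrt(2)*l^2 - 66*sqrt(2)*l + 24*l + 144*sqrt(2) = (l - 8)*(l - 3)*(l + 6*sqrt(2))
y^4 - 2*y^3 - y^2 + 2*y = y*(y - 2)*(y - 1)*(y + 1)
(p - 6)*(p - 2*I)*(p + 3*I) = p^3 - 6*p^2 + I*p^2 + 6*p - 6*I*p - 36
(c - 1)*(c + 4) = c^2 + 3*c - 4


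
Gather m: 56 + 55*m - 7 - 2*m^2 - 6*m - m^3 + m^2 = -m^3 - m^2 + 49*m + 49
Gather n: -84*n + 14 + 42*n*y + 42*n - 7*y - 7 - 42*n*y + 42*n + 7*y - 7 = 0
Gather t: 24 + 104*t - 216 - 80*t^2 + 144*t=-80*t^2 + 248*t - 192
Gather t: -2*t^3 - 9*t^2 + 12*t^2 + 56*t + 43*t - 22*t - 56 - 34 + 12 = -2*t^3 + 3*t^2 + 77*t - 78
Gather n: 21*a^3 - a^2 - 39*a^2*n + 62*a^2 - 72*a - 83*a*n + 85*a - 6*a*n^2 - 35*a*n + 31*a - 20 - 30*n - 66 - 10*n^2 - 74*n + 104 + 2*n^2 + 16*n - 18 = 21*a^3 + 61*a^2 + 44*a + n^2*(-6*a - 8) + n*(-39*a^2 - 118*a - 88)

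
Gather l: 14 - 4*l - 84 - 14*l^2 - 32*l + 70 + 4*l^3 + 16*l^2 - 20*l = 4*l^3 + 2*l^2 - 56*l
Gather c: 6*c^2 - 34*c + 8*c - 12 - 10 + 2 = 6*c^2 - 26*c - 20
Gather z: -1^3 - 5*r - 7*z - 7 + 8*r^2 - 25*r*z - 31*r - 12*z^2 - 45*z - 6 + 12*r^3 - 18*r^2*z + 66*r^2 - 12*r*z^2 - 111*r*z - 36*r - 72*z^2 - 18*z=12*r^3 + 74*r^2 - 72*r + z^2*(-12*r - 84) + z*(-18*r^2 - 136*r - 70) - 14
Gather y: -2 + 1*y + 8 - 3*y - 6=-2*y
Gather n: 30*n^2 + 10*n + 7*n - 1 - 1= 30*n^2 + 17*n - 2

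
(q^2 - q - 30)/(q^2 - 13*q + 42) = (q + 5)/(q - 7)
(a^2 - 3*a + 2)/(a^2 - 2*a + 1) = (a - 2)/(a - 1)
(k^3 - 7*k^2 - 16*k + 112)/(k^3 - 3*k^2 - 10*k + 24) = (k^2 - 3*k - 28)/(k^2 + k - 6)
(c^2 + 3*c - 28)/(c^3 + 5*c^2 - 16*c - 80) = (c + 7)/(c^2 + 9*c + 20)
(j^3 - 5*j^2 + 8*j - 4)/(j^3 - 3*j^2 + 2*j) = (j - 2)/j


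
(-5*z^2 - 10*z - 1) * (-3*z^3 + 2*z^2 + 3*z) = 15*z^5 + 20*z^4 - 32*z^3 - 32*z^2 - 3*z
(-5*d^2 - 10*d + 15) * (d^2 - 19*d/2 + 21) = -5*d^4 + 75*d^3/2 + 5*d^2 - 705*d/2 + 315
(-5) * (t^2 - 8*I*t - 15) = -5*t^2 + 40*I*t + 75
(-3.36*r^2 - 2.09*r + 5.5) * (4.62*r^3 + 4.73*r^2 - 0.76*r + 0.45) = -15.5232*r^5 - 25.5486*r^4 + 18.0779*r^3 + 26.0914*r^2 - 5.1205*r + 2.475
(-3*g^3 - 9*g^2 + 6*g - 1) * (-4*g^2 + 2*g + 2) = 12*g^5 + 30*g^4 - 48*g^3 - 2*g^2 + 10*g - 2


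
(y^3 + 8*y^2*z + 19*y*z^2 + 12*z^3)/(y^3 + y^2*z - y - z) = (y^2 + 7*y*z + 12*z^2)/(y^2 - 1)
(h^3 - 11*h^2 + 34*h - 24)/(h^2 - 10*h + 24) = h - 1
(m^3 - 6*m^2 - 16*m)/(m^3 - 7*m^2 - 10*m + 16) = m/(m - 1)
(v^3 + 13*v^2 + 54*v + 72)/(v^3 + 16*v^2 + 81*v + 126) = (v + 4)/(v + 7)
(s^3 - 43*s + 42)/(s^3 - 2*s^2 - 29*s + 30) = (s + 7)/(s + 5)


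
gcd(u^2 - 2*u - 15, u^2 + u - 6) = u + 3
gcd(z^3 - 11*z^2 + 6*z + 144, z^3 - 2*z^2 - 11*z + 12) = z + 3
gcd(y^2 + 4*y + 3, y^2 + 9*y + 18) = y + 3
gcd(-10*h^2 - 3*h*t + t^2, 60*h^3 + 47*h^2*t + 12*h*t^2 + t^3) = 1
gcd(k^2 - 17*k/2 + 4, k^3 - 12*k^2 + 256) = k - 8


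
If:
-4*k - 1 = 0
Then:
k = -1/4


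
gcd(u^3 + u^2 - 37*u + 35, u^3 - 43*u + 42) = u^2 + 6*u - 7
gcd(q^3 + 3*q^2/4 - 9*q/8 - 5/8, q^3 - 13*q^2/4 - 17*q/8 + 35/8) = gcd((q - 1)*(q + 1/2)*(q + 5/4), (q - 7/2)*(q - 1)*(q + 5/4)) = q^2 + q/4 - 5/4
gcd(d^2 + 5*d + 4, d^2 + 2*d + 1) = d + 1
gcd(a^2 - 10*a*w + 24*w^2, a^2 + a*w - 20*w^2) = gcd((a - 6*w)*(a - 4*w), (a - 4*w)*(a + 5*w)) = -a + 4*w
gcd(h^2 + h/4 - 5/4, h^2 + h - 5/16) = h + 5/4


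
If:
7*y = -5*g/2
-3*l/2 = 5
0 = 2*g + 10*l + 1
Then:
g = 97/6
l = -10/3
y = -485/84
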